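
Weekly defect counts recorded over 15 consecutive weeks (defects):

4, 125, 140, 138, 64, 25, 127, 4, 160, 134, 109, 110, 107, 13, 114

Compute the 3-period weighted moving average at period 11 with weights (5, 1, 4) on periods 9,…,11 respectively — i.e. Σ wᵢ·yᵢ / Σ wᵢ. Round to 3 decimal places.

137.000

Weighted sum: 5·160 + 1·134 + 4·109 = 800 + 134 + 436 = 1370
Weight total: 5 + 1 + 4 = 10
WMA = 1370 / 10 = 137.000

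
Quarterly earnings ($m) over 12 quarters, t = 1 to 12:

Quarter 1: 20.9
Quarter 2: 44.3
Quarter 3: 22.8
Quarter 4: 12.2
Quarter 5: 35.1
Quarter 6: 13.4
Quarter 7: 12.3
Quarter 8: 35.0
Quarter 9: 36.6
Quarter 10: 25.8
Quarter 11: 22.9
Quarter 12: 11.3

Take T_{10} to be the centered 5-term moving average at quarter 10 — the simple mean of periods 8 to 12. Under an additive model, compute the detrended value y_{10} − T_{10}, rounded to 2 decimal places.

Trend T_10 = (35.0 + 36.6 + 25.8 + 22.9 + 11.3) / 5 = 131.6/5 = 26.3200
Detrended value: 25.8 − 26.3200 = -0.52

-0.52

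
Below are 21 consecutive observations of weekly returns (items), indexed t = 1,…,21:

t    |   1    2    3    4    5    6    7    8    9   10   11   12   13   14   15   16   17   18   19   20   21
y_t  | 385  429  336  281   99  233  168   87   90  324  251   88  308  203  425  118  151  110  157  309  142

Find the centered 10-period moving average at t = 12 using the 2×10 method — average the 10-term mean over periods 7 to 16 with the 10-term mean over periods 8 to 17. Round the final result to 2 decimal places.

205.35

Sum over 7–16: 168 + 87 + 90 + 324 + 251 + 88 + 308 + 203 + 425 + 118 = 2062
Sum over 8–17: 87 + 90 + 324 + 251 + 88 + 308 + 203 + 425 + 118 + 151 = 2045
CMA at t=12 = (2062 + 2045) / (2·10) = 4107 / 20 = 205.35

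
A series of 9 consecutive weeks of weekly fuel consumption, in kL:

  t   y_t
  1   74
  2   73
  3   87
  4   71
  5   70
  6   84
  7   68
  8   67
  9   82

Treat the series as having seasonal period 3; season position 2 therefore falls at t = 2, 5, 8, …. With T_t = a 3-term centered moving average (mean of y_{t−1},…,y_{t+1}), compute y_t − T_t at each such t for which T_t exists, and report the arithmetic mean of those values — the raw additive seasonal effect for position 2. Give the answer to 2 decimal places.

-5.11

Season position 2 occurs at t = 2, 5, 8 (where T_t is defined).
t=2: T_2 = 78.0000; y_2 − T_2 = 73 − 78.0000 = -5.0000
t=5: T_5 = 75.0000; y_5 − T_5 = 70 − 75.0000 = -5.0000
t=8: T_8 = 72.3333; y_8 − T_8 = 67 − 72.3333 = -5.3333
Mean deviation: (-5.0000 + -5.0000 + -5.3333) / 3 = -5.11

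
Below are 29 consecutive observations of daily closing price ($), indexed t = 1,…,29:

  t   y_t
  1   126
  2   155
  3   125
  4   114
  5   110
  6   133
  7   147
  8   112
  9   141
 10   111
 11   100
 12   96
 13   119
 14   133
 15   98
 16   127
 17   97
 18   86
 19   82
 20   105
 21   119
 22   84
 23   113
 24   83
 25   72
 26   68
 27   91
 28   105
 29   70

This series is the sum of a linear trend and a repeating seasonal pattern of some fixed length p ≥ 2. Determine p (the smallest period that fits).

7

First differences y_{t+1} − y_t: 29, -30, -11, -4, 23, 14, -35, 29, -30, -11, -4, 23, 14, -35, 29, -30, …
The difference pattern repeats every 7 terms and not for any smaller step, so p = 7.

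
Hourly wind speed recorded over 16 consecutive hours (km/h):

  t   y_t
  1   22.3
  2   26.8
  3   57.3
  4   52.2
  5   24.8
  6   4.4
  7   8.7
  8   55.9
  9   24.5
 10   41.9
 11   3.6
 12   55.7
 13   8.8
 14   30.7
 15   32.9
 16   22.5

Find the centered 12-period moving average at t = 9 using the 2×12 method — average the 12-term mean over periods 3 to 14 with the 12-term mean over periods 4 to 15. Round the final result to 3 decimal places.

Sum over 3–14: 57.3 + 52.2 + 24.8 + 4.4 + 8.7 + 55.9 + 24.5 + 41.9 + 3.6 + 55.7 + 8.8 + 30.7 = 368.5
Sum over 4–15: 52.2 + 24.8 + 4.4 + 8.7 + 55.9 + 24.5 + 41.9 + 3.6 + 55.7 + 8.8 + 30.7 + 32.9 = 344.1
CMA at t=9 = (368.5 + 344.1) / (2·12) = 712.6 / 24 = 29.692

29.692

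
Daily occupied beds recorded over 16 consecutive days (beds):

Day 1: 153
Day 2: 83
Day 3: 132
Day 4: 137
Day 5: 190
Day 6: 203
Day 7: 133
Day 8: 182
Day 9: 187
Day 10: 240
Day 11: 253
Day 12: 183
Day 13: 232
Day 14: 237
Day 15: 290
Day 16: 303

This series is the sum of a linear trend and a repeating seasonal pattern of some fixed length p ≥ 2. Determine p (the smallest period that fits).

5

First differences y_{t+1} − y_t: -70, 49, 5, 53, 13, -70, 49, 5, 53, 13, -70, 49, …
The difference pattern repeats every 5 terms and not for any smaller step, so p = 5.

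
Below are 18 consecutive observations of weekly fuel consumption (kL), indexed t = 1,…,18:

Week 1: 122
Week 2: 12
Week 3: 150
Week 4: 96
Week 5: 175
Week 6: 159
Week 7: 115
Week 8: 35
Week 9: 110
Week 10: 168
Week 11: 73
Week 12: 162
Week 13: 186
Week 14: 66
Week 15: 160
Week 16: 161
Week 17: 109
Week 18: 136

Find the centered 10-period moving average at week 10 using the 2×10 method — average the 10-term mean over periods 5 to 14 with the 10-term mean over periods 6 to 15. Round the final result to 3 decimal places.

124.150

Sum over 5–14: 175 + 159 + 115 + 35 + 110 + 168 + 73 + 162 + 186 + 66 = 1249
Sum over 6–15: 159 + 115 + 35 + 110 + 168 + 73 + 162 + 186 + 66 + 160 = 1234
CMA at t=10 = (1249 + 1234) / (2·10) = 2483 / 20 = 124.150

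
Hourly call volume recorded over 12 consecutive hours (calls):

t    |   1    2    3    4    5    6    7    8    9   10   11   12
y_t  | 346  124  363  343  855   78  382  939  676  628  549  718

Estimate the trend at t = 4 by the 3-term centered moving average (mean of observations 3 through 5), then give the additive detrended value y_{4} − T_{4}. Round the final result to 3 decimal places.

-177.333

Trend T_4 = (363 + 343 + 855) / 3 = 1561/3 = 520.33333
Detrended value: 343 − 520.33333 = -177.333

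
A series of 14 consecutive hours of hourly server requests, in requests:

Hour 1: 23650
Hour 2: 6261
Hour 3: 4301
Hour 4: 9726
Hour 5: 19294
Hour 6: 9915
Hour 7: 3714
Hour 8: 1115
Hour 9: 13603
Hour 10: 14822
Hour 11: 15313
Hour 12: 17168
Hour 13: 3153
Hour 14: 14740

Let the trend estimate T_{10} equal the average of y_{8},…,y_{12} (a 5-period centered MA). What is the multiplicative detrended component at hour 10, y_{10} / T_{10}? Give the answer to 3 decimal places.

1.195

Trend T_10 = (1115 + 13603 + 14822 + 15313 + 17168) / 5 = 62021/5 = 12404.20000
Ratio to trend: 14822 / 12404.20000 = 1.195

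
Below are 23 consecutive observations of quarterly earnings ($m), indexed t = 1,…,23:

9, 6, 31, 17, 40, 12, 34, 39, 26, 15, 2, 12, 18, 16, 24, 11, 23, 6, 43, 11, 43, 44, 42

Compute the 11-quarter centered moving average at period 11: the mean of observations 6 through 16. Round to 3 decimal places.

Sum of periods 6–16: 12 + 34 + 39 + 26 + 15 + 2 + 12 + 18 + 16 + 24 + 11 = 209
Divide by 11: 209 / 11 = 19.000

19.000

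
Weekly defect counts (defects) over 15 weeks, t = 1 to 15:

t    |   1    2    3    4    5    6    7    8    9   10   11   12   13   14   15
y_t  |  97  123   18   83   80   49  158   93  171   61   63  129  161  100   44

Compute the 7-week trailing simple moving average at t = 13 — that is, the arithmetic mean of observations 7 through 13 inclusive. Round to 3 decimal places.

Sum of periods 7–13: 158 + 93 + 171 + 61 + 63 + 129 + 161 = 836
Divide by 7: 836 / 7 = 119.429

119.429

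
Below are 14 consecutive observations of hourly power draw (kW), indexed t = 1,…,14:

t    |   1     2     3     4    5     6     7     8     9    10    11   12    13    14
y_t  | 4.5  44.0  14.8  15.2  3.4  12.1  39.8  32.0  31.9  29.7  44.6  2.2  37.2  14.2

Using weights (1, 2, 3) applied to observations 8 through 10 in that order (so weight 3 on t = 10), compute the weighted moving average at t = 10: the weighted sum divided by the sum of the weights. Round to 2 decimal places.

Weighted sum: 1·32.0 + 2·31.9 + 3·29.7 = 32.0 + 63.8 + 89.1 = 184.9
Weight total: 1 + 2 + 3 = 6
WMA = 184.9 / 6 = 30.82

30.82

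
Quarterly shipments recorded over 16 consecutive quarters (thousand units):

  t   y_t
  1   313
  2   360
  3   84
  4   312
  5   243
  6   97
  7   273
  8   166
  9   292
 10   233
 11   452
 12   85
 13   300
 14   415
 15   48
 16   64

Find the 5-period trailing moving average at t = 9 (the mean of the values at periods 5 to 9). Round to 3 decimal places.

Sum of periods 5–9: 243 + 97 + 273 + 166 + 292 = 1071
Divide by 5: 1071 / 5 = 214.200

214.200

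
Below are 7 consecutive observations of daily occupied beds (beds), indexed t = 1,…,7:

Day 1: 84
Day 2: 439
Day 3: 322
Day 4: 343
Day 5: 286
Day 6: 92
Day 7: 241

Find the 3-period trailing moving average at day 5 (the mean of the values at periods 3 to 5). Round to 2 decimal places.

Sum of periods 3–5: 322 + 343 + 286 = 951
Divide by 3: 951 / 3 = 317.00

317.00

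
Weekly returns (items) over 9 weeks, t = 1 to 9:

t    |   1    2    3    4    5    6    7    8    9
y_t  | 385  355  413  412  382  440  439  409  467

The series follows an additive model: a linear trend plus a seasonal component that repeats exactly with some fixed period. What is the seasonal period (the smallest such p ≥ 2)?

3

First differences y_{t+1} − y_t: -30, 58, -1, -30, 58, -1, -30, 58, …
The difference pattern repeats every 3 terms and not for any smaller step, so p = 3.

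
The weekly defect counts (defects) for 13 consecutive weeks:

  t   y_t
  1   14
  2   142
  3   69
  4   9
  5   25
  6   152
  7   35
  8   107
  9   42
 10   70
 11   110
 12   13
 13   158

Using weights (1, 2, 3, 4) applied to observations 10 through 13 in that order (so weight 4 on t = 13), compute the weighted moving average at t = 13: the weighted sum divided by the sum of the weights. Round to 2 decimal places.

96.10

Weighted sum: 1·70 + 2·110 + 3·13 + 4·158 = 70 + 220 + 39 + 632 = 961
Weight total: 1 + 2 + 3 + 4 = 10
WMA = 961 / 10 = 96.10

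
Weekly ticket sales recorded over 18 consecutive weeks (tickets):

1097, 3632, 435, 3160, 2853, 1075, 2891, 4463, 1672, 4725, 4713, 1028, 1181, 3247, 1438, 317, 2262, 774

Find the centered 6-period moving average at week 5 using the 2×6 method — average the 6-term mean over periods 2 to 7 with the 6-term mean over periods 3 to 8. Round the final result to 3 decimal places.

Sum over 2–7: 3632 + 435 + 3160 + 2853 + 1075 + 2891 = 14046
Sum over 3–8: 435 + 3160 + 2853 + 1075 + 2891 + 4463 = 14877
CMA at t=5 = (14046 + 14877) / (2·6) = 28923 / 12 = 2410.250

2410.250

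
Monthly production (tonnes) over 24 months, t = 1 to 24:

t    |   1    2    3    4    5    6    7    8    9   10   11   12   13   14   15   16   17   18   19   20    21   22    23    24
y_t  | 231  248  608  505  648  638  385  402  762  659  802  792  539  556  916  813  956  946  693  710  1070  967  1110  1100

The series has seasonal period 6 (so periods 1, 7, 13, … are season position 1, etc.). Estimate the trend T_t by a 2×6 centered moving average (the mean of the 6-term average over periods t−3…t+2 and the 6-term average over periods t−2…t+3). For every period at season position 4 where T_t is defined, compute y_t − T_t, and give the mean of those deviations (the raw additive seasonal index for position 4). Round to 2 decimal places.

Season position 4 occurs at t = 4, 10, 16 (where T_t is defined).
t=4: T_4 = 492.5000; y_4 − T_4 = 505 − 492.5000 = 12.5000
t=10: T_10 = 646.5000; y_10 − T_10 = 659 − 646.5000 = 12.5000
t=16: T_16 = 800.5000; y_16 − T_16 = 813 − 800.5000 = 12.5000
Mean deviation: (12.5000 + 12.5000 + 12.5000) / 3 = 12.50

12.50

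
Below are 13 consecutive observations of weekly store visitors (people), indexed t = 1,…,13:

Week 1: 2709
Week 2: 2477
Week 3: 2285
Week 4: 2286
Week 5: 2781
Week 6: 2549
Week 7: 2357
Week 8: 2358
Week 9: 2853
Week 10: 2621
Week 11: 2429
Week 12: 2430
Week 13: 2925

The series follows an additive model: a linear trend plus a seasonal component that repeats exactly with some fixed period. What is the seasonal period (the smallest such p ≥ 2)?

First differences y_{t+1} − y_t: -232, -192, 1, 495, -232, -192, 1, 495, -232, -192, …
The difference pattern repeats every 4 terms and not for any smaller step, so p = 4.

4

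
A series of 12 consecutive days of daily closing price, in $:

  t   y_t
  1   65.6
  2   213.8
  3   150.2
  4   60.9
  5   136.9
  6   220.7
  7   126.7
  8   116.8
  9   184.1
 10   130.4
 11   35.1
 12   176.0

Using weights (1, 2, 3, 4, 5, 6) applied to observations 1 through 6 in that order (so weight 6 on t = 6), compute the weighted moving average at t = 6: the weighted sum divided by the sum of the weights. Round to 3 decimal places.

Weighted sum: 1·65.6 + 2·213.8 + 3·150.2 + 4·60.9 + 5·136.9 + 6·220.7 = 65.6 + 427.6 + 450.6 + 243.6 + 684.5 + 1324.2 = 3196.1
Weight total: 1 + 2 + 3 + 4 + 5 + 6 = 21
WMA = 3196.1 / 21 = 152.195

152.195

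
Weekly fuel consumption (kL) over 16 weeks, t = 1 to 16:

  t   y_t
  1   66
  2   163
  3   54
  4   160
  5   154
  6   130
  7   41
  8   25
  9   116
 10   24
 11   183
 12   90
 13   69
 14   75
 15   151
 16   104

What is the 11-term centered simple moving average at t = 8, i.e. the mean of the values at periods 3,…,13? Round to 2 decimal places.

Sum of periods 3–13: 54 + 160 + 154 + 130 + 41 + 25 + 116 + 24 + 183 + 90 + 69 = 1046
Divide by 11: 1046 / 11 = 95.09

95.09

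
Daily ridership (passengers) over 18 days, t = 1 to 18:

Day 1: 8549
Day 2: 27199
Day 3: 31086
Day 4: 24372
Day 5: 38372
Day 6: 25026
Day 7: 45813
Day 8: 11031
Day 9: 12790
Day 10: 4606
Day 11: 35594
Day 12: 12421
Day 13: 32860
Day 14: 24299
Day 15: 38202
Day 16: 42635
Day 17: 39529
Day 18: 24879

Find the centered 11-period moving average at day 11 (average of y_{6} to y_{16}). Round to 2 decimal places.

Sum of periods 6–16: 25026 + 45813 + 11031 + 12790 + 4606 + 35594 + 12421 + 32860 + 24299 + 38202 + 42635 = 285277
Divide by 11: 285277 / 11 = 25934.27

25934.27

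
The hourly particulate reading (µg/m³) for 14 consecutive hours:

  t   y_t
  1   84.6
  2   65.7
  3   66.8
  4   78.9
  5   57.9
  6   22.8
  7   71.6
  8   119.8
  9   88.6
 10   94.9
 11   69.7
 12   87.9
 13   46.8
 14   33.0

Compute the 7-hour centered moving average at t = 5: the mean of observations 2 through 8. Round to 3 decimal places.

Sum of periods 2–8: 65.7 + 66.8 + 78.9 + 57.9 + 22.8 + 71.6 + 119.8 = 483.5
Divide by 7: 483.5 / 7 = 69.071

69.071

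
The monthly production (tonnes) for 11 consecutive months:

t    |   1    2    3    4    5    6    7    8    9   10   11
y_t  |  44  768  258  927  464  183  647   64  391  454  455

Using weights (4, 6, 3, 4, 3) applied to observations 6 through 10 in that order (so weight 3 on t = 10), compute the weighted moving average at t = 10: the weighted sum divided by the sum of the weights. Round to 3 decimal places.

386.600

Weighted sum: 4·183 + 6·647 + 3·64 + 4·391 + 3·454 = 732 + 3882 + 192 + 1564 + 1362 = 7732
Weight total: 4 + 6 + 3 + 4 + 3 = 20
WMA = 7732 / 20 = 386.600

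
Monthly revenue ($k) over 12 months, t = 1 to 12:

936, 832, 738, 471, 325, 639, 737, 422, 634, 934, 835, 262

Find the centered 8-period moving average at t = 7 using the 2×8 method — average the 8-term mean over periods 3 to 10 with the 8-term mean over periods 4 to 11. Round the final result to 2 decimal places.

618.56

Sum over 3–10: 738 + 471 + 325 + 639 + 737 + 422 + 634 + 934 = 4900
Sum over 4–11: 471 + 325 + 639 + 737 + 422 + 634 + 934 + 835 = 4997
CMA at t=7 = (4900 + 4997) / (2·8) = 9897 / 16 = 618.56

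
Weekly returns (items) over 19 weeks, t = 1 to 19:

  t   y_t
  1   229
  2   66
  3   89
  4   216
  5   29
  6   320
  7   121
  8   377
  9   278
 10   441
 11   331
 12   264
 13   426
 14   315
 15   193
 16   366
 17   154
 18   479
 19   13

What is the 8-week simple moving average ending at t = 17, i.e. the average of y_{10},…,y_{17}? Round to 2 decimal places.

Sum of periods 10–17: 441 + 331 + 264 + 426 + 315 + 193 + 366 + 154 = 2490
Divide by 8: 2490 / 8 = 311.25

311.25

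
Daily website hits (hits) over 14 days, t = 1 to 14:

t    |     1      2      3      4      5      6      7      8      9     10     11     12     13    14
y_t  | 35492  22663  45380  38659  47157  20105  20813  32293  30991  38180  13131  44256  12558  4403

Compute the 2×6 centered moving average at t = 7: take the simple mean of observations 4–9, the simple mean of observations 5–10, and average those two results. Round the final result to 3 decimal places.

Sum over 4–9: 38659 + 47157 + 20105 + 20813 + 32293 + 30991 = 190018
Sum over 5–10: 47157 + 20105 + 20813 + 32293 + 30991 + 38180 = 189539
CMA at t=7 = (190018 + 189539) / (2·6) = 379557 / 12 = 31629.750

31629.750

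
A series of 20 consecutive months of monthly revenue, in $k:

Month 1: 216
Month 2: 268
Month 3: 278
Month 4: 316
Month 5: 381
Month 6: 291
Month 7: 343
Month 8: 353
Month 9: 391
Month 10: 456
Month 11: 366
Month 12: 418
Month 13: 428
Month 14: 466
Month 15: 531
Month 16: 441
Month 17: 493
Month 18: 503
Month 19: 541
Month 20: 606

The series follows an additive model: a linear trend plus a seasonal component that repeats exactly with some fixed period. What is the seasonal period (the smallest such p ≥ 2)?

First differences y_{t+1} − y_t: 52, 10, 38, 65, -90, 52, 10, 38, 65, -90, 52, 10, …
The difference pattern repeats every 5 terms and not for any smaller step, so p = 5.

5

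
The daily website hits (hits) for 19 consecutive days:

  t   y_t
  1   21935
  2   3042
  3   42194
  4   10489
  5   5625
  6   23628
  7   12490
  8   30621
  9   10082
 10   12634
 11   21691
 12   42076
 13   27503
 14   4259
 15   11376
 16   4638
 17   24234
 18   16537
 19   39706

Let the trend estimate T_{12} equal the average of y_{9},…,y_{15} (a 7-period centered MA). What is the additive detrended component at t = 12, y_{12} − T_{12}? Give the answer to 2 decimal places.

23558.71

Trend T_12 = (10082 + 12634 + 21691 + 42076 + 27503 + 4259 + 11376) / 7 = 129621/7 = 18517.2857
Detrended value: 42076 − 18517.2857 = 23558.71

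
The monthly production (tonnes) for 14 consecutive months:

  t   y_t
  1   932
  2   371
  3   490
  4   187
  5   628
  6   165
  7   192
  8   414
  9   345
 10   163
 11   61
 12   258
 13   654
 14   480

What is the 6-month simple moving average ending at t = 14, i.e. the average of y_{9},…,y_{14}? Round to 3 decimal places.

326.833

Sum of periods 9–14: 345 + 163 + 61 + 258 + 654 + 480 = 1961
Divide by 6: 1961 / 6 = 326.833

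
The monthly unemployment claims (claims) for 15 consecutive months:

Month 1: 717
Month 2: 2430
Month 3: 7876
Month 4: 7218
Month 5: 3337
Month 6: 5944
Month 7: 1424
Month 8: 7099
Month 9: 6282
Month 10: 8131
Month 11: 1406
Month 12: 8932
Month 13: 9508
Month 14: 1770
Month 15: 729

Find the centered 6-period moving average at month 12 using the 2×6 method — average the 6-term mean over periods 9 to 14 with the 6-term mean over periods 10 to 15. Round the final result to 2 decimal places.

Sum over 9–14: 6282 + 8131 + 1406 + 8932 + 9508 + 1770 = 36029
Sum over 10–15: 8131 + 1406 + 8932 + 9508 + 1770 + 729 = 30476
CMA at t=12 = (36029 + 30476) / (2·6) = 66505 / 12 = 5542.08

5542.08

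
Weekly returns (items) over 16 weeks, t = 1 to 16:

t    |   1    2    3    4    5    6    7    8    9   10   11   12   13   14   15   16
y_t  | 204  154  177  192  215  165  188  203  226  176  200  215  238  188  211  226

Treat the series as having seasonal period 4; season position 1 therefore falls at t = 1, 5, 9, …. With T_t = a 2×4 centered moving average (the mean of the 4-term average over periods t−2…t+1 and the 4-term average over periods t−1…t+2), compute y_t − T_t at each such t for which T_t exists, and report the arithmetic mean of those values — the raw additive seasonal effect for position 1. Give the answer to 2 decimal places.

Season position 1 occurs at t = 5, 9, 13 (where T_t is defined).
t=5: T_5 = 188.6250; y_5 − T_5 = 215 − 188.6250 = 26.3750
t=9: T_9 = 199.7500; y_9 − T_9 = 226 − 199.7500 = 26.2500
t=13: T_13 = 211.6250; y_13 − T_13 = 238 − 211.6250 = 26.3750
Mean deviation: (26.3750 + 26.2500 + 26.3750) / 3 = 26.33

26.33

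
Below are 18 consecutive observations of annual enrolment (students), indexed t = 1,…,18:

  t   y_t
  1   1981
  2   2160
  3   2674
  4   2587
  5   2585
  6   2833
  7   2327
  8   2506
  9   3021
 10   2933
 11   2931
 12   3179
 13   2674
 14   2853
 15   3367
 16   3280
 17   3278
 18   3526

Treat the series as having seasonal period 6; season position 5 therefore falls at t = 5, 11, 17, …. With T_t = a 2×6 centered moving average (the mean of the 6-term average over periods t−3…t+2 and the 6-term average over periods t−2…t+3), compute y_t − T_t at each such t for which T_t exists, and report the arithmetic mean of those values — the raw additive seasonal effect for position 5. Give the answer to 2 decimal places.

Season position 5 occurs at t = 5, 11 (where T_t is defined).
t=5: T_5 = 2556.5000; y_5 − T_5 = 2585 − 2556.5000 = 28.5000
t=11: T_11 = 2902.9167; y_11 − T_11 = 2931 − 2902.9167 = 28.0833
Mean deviation: (28.5000 + 28.0833) / 2 = 28.29

28.29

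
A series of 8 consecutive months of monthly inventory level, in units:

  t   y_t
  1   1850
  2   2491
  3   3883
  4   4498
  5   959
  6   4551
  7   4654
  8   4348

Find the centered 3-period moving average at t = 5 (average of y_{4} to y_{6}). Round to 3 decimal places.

3336.000

Sum of periods 4–6: 4498 + 959 + 4551 = 10008
Divide by 3: 10008 / 3 = 3336.000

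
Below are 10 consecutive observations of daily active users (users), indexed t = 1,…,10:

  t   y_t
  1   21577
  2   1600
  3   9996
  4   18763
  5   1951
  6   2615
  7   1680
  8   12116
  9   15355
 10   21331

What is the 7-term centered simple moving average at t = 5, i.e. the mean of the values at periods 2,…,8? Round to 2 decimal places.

6960.14

Sum of periods 2–8: 1600 + 9996 + 18763 + 1951 + 2615 + 1680 + 12116 = 48721
Divide by 7: 48721 / 7 = 6960.14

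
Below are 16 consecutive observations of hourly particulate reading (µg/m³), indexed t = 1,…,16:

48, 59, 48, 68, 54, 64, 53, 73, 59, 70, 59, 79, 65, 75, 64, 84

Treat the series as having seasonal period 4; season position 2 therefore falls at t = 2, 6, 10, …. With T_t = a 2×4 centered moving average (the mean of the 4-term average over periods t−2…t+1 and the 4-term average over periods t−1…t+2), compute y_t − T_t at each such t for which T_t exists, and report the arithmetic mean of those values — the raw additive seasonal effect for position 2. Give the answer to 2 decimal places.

3.75

Season position 2 occurs at t = 6, 10, 14 (where T_t is defined).
t=6: T_6 = 60.3750; y_6 − T_6 = 64 − 60.3750 = 3.6250
t=10: T_10 = 66.0000; y_10 − T_10 = 70 − 66.0000 = 4.0000
t=14: T_14 = 71.3750; y_14 − T_14 = 75 − 71.3750 = 3.6250
Mean deviation: (3.6250 + 4.0000 + 3.6250) / 3 = 3.75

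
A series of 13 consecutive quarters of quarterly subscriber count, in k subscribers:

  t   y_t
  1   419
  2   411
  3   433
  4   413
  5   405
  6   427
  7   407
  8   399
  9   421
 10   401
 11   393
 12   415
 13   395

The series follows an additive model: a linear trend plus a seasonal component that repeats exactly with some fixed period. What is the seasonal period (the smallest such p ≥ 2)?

3

First differences y_{t+1} − y_t: -8, 22, -20, -8, 22, -20, -8, 22, …
The difference pattern repeats every 3 terms and not for any smaller step, so p = 3.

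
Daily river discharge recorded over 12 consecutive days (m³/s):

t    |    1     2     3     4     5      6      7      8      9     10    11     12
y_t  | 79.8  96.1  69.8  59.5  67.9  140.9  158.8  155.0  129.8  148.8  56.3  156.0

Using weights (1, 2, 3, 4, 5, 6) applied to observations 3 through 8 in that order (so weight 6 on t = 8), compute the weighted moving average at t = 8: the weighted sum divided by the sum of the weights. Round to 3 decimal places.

Weighted sum: 1·69.8 + 2·59.5 + 3·67.9 + 4·140.9 + 5·158.8 + 6·155.0 = 69.8 + 119.0 + 203.7 + 563.6 + 794.0 + 930.0 = 2680.1
Weight total: 1 + 2 + 3 + 4 + 5 + 6 = 21
WMA = 2680.1 / 21 = 127.624

127.624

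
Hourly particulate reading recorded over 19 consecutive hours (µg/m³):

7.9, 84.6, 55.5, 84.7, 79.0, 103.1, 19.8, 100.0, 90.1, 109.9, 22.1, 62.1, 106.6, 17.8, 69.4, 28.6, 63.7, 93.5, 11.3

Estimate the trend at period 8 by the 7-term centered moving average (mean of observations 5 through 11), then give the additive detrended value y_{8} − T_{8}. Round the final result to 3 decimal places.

25.143

Trend T_8 = (79.0 + 103.1 + 19.8 + 100.0 + 90.1 + 109.9 + 22.1) / 7 = 524.0/7 = 74.85714
Detrended value: 100.0 − 74.85714 = 25.143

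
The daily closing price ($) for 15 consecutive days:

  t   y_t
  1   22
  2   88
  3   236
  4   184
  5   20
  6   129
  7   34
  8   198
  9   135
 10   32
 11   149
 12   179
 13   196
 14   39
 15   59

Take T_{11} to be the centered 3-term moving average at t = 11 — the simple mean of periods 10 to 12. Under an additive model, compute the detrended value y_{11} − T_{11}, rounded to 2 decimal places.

29.00

Trend T_11 = (32 + 149 + 179) / 3 = 360/3 = 120.0000
Detrended value: 149 − 120.0000 = 29.00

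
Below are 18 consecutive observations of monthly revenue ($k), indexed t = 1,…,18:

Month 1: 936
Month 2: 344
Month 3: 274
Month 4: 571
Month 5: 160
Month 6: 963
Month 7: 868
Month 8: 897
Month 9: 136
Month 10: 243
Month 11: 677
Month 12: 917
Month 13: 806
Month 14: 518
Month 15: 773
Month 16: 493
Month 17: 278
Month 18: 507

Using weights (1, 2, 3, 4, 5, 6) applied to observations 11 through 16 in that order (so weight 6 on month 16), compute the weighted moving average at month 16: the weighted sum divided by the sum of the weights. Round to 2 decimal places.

658.29

Weighted sum: 1·677 + 2·917 + 3·806 + 4·518 + 5·773 + 6·493 = 677 + 1834 + 2418 + 2072 + 3865 + 2958 = 13824
Weight total: 1 + 2 + 3 + 4 + 5 + 6 = 21
WMA = 13824 / 21 = 658.29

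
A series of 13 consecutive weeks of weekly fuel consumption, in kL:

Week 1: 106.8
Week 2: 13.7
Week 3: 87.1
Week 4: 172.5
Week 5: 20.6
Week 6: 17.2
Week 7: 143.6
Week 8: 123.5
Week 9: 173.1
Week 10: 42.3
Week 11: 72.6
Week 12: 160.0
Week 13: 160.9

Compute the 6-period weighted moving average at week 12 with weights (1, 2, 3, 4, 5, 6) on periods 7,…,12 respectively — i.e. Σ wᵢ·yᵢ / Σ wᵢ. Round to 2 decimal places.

114.39

Weighted sum: 1·143.6 + 2·123.5 + 3·173.1 + 4·42.3 + 5·72.6 + 6·160.0 = 143.6 + 247.0 + 519.3 + 169.2 + 363.0 + 960.0 = 2402.1
Weight total: 1 + 2 + 3 + 4 + 5 + 6 = 21
WMA = 2402.1 / 21 = 114.39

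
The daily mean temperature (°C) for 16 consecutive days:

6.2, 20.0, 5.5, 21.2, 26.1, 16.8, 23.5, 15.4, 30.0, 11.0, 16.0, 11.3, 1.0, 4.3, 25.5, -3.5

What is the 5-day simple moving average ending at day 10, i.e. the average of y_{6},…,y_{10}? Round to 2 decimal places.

Sum of periods 6–10: 16.8 + 23.5 + 15.4 + 30.0 + 11.0 = 96.7
Divide by 5: 96.7 / 5 = 19.34

19.34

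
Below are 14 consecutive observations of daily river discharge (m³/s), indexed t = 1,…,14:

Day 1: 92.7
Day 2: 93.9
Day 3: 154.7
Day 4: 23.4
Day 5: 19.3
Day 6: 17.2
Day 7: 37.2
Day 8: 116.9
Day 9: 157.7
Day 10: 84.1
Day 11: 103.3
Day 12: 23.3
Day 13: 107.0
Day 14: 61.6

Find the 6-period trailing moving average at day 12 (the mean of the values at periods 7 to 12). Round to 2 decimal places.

Sum of periods 7–12: 37.2 + 116.9 + 157.7 + 84.1 + 103.3 + 23.3 = 522.5
Divide by 6: 522.5 / 6 = 87.08

87.08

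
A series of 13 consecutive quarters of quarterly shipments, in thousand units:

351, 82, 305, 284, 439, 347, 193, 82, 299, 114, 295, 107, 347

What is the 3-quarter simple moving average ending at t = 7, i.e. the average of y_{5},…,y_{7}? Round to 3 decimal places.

326.333

Sum of periods 5–7: 439 + 347 + 193 = 979
Divide by 3: 979 / 3 = 326.333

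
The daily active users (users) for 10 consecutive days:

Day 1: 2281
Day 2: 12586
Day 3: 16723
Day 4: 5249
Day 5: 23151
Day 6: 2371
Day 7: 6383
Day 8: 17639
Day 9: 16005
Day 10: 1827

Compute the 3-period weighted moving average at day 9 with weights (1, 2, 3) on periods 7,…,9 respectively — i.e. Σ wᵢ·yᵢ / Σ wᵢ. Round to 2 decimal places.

Weighted sum: 1·6383 + 2·17639 + 3·16005 = 6383 + 35278 + 48015 = 89676
Weight total: 1 + 2 + 3 = 6
WMA = 89676 / 6 = 14946.00

14946.00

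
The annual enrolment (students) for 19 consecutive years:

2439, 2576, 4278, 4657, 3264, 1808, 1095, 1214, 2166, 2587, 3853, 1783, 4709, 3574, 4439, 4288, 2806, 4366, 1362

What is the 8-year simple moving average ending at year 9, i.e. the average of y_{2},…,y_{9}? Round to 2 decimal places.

2632.25

Sum of periods 2–9: 2576 + 4278 + 4657 + 3264 + 1808 + 1095 + 1214 + 2166 = 21058
Divide by 8: 21058 / 8 = 2632.25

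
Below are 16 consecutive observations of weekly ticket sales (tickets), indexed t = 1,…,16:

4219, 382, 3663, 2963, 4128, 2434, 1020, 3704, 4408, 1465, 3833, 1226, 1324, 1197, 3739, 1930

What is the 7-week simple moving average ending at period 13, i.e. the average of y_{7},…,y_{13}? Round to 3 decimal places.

2425.714

Sum of periods 7–13: 1020 + 3704 + 4408 + 1465 + 3833 + 1226 + 1324 = 16980
Divide by 7: 16980 / 7 = 2425.714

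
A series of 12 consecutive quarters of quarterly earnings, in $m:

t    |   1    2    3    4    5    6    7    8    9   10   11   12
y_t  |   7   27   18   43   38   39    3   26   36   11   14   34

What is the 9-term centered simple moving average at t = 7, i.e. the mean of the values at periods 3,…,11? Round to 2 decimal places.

25.33

Sum of periods 3–11: 18 + 43 + 38 + 39 + 3 + 26 + 36 + 11 + 14 = 228
Divide by 9: 228 / 9 = 25.33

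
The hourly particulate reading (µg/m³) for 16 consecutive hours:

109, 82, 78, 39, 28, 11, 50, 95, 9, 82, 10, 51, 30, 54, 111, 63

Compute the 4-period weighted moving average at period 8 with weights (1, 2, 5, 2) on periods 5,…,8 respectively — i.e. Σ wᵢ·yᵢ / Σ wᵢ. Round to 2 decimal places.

Weighted sum: 1·28 + 2·11 + 5·50 + 2·95 = 28 + 22 + 250 + 190 = 490
Weight total: 1 + 2 + 5 + 2 = 10
WMA = 490 / 10 = 49.00

49.00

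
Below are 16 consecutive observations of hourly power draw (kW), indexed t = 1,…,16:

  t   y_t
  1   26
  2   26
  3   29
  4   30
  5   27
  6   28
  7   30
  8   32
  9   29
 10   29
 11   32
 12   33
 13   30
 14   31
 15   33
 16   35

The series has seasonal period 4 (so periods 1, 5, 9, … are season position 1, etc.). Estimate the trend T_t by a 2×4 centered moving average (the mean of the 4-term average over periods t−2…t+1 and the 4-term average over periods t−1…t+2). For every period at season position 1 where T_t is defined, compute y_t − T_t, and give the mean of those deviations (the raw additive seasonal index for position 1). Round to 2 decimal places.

Season position 1 occurs at t = 5, 9, 13 (where T_t is defined).
t=5: T_5 = 28.6250; y_5 − T_5 = 27 − 28.6250 = -1.6250
t=9: T_9 = 30.2500; y_9 − T_9 = 29 − 30.2500 = -1.2500
t=13: T_13 = 31.6250; y_13 − T_13 = 30 − 31.6250 = -1.6250
Mean deviation: (-1.6250 + -1.2500 + -1.6250) / 3 = -1.50

-1.50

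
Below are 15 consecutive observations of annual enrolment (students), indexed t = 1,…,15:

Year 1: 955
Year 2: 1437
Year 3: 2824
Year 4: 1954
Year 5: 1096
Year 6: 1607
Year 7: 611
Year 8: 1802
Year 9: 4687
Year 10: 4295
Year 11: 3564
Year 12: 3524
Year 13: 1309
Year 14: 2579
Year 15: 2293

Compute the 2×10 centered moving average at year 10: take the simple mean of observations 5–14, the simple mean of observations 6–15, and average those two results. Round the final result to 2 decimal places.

Sum over 5–14: 1096 + 1607 + 611 + 1802 + 4687 + 4295 + 3564 + 3524 + 1309 + 2579 = 25074
Sum over 6–15: 1607 + 611 + 1802 + 4687 + 4295 + 3564 + 3524 + 1309 + 2579 + 2293 = 26271
CMA at t=10 = (25074 + 26271) / (2·10) = 51345 / 20 = 2567.25

2567.25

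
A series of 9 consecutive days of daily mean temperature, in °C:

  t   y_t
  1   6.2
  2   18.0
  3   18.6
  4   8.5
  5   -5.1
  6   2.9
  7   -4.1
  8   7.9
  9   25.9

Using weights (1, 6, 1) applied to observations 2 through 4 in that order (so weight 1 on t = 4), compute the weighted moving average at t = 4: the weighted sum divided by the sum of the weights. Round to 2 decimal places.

Weighted sum: 1·18.0 + 6·18.6 + 1·8.5 = 18.0 + 111.6 + 8.5 = 138.1
Weight total: 1 + 6 + 1 = 8
WMA = 138.1 / 8 = 17.26

17.26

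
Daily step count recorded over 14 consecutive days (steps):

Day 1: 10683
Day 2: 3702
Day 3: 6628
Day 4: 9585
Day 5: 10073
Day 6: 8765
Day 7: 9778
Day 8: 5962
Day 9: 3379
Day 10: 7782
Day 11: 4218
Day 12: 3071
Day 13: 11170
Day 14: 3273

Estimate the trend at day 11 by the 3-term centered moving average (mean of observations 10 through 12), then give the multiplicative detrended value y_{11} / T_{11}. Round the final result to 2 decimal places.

0.84

Trend T_11 = (7782 + 4218 + 3071) / 3 = 15071/3 = 5023.6667
Ratio to trend: 4218 / 5023.6667 = 0.84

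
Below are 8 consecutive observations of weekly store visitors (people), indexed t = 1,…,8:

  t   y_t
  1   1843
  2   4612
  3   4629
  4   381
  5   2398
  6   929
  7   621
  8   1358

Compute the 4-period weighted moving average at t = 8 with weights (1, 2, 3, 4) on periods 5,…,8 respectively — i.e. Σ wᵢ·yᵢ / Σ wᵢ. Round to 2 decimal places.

Weighted sum: 1·2398 + 2·929 + 3·621 + 4·1358 = 2398 + 1858 + 1863 + 5432 = 11551
Weight total: 1 + 2 + 3 + 4 = 10
WMA = 11551 / 10 = 1155.10

1155.10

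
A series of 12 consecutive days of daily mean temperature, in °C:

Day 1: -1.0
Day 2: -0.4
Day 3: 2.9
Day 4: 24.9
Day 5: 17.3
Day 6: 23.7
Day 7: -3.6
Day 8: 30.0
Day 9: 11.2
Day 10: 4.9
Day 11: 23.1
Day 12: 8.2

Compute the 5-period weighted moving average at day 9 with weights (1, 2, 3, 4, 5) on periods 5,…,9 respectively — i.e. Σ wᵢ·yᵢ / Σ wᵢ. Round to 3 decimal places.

15.327

Weighted sum: 1·17.3 + 2·23.7 + 3·-3.6 + 4·30.0 + 5·11.2 = 17.3 + 47.4 + -10.8 + 120.0 + 56.0 = 229.9
Weight total: 1 + 2 + 3 + 4 + 5 = 15
WMA = 229.9 / 15 = 15.327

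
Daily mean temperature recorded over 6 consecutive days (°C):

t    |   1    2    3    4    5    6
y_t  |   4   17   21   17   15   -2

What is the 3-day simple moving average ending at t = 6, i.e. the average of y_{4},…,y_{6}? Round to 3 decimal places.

Sum of periods 4–6: 17 + 15 + (-2) = 30
Divide by 3: 30 / 3 = 10.000

10.000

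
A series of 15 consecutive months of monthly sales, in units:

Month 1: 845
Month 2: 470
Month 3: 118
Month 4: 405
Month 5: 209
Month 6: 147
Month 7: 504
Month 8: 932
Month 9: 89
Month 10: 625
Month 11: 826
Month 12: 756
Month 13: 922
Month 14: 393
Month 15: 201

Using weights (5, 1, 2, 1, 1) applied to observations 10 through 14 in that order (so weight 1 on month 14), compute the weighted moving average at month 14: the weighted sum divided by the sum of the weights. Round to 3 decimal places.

Weighted sum: 5·625 + 1·826 + 2·756 + 1·922 + 1·393 = 3125 + 826 + 1512 + 922 + 393 = 6778
Weight total: 5 + 1 + 2 + 1 + 1 = 10
WMA = 6778 / 10 = 677.800

677.800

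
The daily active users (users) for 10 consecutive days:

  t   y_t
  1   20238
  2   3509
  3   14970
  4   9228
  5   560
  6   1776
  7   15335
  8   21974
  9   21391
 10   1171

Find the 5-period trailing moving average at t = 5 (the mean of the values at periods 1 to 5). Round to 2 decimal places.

Sum of periods 1–5: 20238 + 3509 + 14970 + 9228 + 560 = 48505
Divide by 5: 48505 / 5 = 9701.00

9701.00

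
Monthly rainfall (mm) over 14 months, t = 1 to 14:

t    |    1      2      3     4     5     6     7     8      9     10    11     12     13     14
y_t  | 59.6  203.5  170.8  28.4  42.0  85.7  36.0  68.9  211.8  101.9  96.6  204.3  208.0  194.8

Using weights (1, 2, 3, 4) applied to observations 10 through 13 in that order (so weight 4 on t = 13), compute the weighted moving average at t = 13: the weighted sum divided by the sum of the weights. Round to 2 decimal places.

174.00

Weighted sum: 1·101.9 + 2·96.6 + 3·204.3 + 4·208.0 = 101.9 + 193.2 + 612.9 + 832.0 = 1740.0
Weight total: 1 + 2 + 3 + 4 = 10
WMA = 1740.0 / 10 = 174.00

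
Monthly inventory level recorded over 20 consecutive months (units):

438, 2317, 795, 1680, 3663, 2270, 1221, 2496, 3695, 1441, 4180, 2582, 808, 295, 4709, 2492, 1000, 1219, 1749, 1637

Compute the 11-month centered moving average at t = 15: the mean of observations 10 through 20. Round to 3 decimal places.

Sum of periods 10–20: 1441 + 4180 + 2582 + 808 + 295 + 4709 + 2492 + 1000 + 1219 + 1749 + 1637 = 22112
Divide by 11: 22112 / 11 = 2010.182

2010.182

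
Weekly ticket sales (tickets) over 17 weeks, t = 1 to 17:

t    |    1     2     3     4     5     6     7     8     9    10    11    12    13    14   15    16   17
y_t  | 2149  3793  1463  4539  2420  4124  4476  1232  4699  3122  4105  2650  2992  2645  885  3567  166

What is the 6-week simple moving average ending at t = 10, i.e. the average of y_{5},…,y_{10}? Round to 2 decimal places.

Sum of periods 5–10: 2420 + 4124 + 4476 + 1232 + 4699 + 3122 = 20073
Divide by 6: 20073 / 6 = 3345.50

3345.50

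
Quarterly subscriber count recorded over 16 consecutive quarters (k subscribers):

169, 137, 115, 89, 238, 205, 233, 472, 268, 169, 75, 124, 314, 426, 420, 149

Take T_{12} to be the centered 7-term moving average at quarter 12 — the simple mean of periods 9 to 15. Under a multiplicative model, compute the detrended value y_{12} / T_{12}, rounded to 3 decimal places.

0.483

Trend T_12 = (268 + 169 + 75 + 124 + 314 + 426 + 420) / 7 = 1796/7 = 256.57143
Ratio to trend: 124 / 256.57143 = 0.483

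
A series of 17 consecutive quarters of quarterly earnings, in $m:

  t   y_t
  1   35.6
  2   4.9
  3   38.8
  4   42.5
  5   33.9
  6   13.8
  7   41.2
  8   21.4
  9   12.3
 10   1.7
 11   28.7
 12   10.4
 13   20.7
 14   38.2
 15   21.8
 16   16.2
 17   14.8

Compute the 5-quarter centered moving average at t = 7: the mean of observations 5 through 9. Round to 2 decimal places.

24.52

Sum of periods 5–9: 33.9 + 13.8 + 41.2 + 21.4 + 12.3 = 122.6
Divide by 5: 122.6 / 5 = 24.52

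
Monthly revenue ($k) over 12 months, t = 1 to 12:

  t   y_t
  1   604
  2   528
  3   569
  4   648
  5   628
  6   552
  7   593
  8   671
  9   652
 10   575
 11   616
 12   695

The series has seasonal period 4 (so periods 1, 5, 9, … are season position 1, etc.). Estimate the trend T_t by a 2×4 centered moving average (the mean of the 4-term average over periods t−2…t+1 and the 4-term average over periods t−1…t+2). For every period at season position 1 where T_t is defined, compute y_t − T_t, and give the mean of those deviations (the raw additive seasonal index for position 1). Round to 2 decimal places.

26.06

Season position 1 occurs at t = 5, 9 (where T_t is defined).
t=5: T_5 = 602.2500; y_5 − T_5 = 628 − 602.2500 = 25.7500
t=9: T_9 = 625.6250; y_9 − T_9 = 652 − 625.6250 = 26.3750
Mean deviation: (25.7500 + 26.3750) / 2 = 26.06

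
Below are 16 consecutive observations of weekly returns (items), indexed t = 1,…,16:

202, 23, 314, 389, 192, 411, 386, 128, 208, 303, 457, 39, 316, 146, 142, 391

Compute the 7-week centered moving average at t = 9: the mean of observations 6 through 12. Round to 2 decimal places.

Sum of periods 6–12: 411 + 386 + 128 + 208 + 303 + 457 + 39 = 1932
Divide by 7: 1932 / 7 = 276.00

276.00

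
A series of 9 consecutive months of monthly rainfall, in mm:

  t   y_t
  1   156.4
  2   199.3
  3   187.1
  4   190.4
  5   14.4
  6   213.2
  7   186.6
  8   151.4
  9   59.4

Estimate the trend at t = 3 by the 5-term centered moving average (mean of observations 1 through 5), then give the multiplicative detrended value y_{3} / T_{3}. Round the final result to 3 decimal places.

Trend T_3 = (156.4 + 199.3 + 187.1 + 190.4 + 14.4) / 5 = 747.6/5 = 149.52000
Ratio to trend: 187.1 / 149.52000 = 1.251

1.251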